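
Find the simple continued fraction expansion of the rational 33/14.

Run the Euclidean algorithm on 33 and 14; the successive quotients are the partial quotients a_0, a_1, ... (each step inverts the fractional part left over by the previous one):
  33 = 2*14 + 5, so a_0 = 2.
  14 = 2*5 + 4, so a_1 = 2.
  5 = 1*4 + 1, so a_2 = 1.
  4 = 4*1 + 0, so a_3 = 4.
The remainder reaches 0 after 4 divisions, so the expansion has 4 partial quotients, read off in order.

[2; 2, 1, 4]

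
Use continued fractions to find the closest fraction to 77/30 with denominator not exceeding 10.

18/7

Expand x = 77/30 as a continued fraction with the Euclidean algorithm:
  77 = 2*30 + 17, so a_0 = 2.
  30 = 1*17 + 13, so a_1 = 1.
  17 = 1*13 + 4, so a_2 = 1.
  13 = 3*4 + 1, so a_3 = 3.
  4 = 4*1 + 0, so a_4 = 4.
so x = [2; 1, 1, 3, 4].
Convergents (p_i = a_i*p_{i-1} + p_{i-2}, q_i = a_i*q_{i-1} + q_{i-2} with p_{-2}=0, p_{-1}=1, q_{-2}=1, q_{-1}=0), until the denominator exceeds 10:
  i=0: a_0=2, p_0 = 2*1 + 0 = 2, q_0 = 2*0 + 1 = 1.
  i=1: a_1=1, p_1 = 1*2 + 1 = 3, q_1 = 1*1 + 0 = 1.
  i=2: a_2=1, p_2 = 1*3 + 2 = 5, q_2 = 1*1 + 1 = 2.
  i=3: a_3=3, p_3 = 3*5 + 3 = 18, q_3 = 3*2 + 1 = 7.
  i=4: a_4=4, p_4 = 4*18 + 5 = 77, q_4 = 4*7 + 2 = 30.
q_4 = 30 > 10, so the last convergent with denominator <= 10 is p_3/q_3 = 18/7.
The closest fraction with denominator <= 10 is either p_3/q_3 or the intermediate fraction (k*p_3 + p_2)/(k*q_3 + q_2) with the largest k >= 1 whose denominator stays <= 10; these approach x as k grows, and every other convergent or intermediate fraction in range is farther away.
Largest k: floor((10 - q_2)/q_3) = floor((10 - 2)/7) = 1.
That gives (1*18 + 5)/(1*7 + 2) = 23/9.
Compare the errors: |x - 18/7| = |77*7 - 18*30|/(30*7) = 1/210, and |x - 23/9| = |77*9 - 23*30|/(30*9) = 3/270.
Cross-multiplying, 1*270 = 270 < 630 = 3*210, so 1/210 is smaller: the convergent 18/7 is closer to x than 23/9.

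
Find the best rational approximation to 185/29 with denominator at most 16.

Expand x = 185/29 as a continued fraction with the Euclidean algorithm:
  185 = 6*29 + 11, so a_0 = 6.
  29 = 2*11 + 7, so a_1 = 2.
  11 = 1*7 + 4, so a_2 = 1.
  7 = 1*4 + 3, so a_3 = 1.
  4 = 1*3 + 1, so a_4 = 1.
  3 = 3*1 + 0, so a_5 = 3.
so x = [6; 2, 1, 1, 1, 3].
Convergents (p_i = a_i*p_{i-1} + p_{i-2}, q_i = a_i*q_{i-1} + q_{i-2} with p_{-2}=0, p_{-1}=1, q_{-2}=1, q_{-1}=0), until the denominator exceeds 16:
  i=0: a_0=6, p_0 = 6*1 + 0 = 6, q_0 = 6*0 + 1 = 1.
  i=1: a_1=2, p_1 = 2*6 + 1 = 13, q_1 = 2*1 + 0 = 2.
  i=2: a_2=1, p_2 = 1*13 + 6 = 19, q_2 = 1*2 + 1 = 3.
  i=3: a_3=1, p_3 = 1*19 + 13 = 32, q_3 = 1*3 + 2 = 5.
  i=4: a_4=1, p_4 = 1*32 + 19 = 51, q_4 = 1*5 + 3 = 8.
  i=5: a_5=3, p_5 = 3*51 + 32 = 185, q_5 = 3*8 + 5 = 29.
q_5 = 29 > 16, so the last convergent with denominator <= 16 is p_4/q_4 = 51/8.
The closest fraction with denominator <= 16 is either p_4/q_4 or the intermediate fraction (k*p_4 + p_3)/(k*q_4 + q_3) with the largest k >= 1 whose denominator stays <= 16; these approach x as k grows, and every other convergent or intermediate fraction in range is farther away.
Largest k: floor((16 - q_3)/q_4) = floor((16 - 5)/8) = 1.
That gives (1*51 + 32)/(1*8 + 5) = 83/13.
Compare the errors: |x - 51/8| = |185*8 - 51*29|/(29*8) = 1/232, and |x - 83/13| = |185*13 - 83*29|/(29*13) = 2/377.
Cross-multiplying, 1*377 = 377 < 464 = 2*232, so 1/232 is smaller: the convergent 51/8 is closer to x than 83/13.

51/8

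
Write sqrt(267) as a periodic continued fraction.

[16; (2, 1, 15, 1, 2, 32)]

Write x_i = (sqrt(267) + m_i)/d_i with (m_0, d_0) = (0, 1). a_0 = floor(sqrt(267)) = 16, since 16^2 = 256 <= 267 < 289 = 17^2.
Iterate m_{i+1} = d_i*a_i - m_i, d_{i+1} = (267 - m_{i+1}^2)/d_i, a_{i+1} = floor((a_0 + m_{i+1})/d_{i+1}):
  m_1 = 1*16 - 0 = 16, d_1 = (267 - 16^2)/1 = 11/1 = 11, a_1 = floor((16 + 16)/11) = 2.
  m_2 = 11*2 - 16 = 6, d_2 = (267 - 6^2)/11 = 231/11 = 21, a_2 = floor((16 + 6)/21) = 1.
  m_3 = 21*1 - 6 = 15, d_3 = (267 - 15^2)/21 = 42/21 = 2, a_3 = floor((16 + 15)/2) = 15.
  m_4 = 2*15 - 15 = 15, d_4 = (267 - 15^2)/2 = 42/2 = 21, a_4 = floor((16 + 15)/21) = 1.
  m_5 = 21*1 - 15 = 6, d_5 = (267 - 6^2)/21 = 231/21 = 11, a_5 = floor((16 + 6)/11) = 2.
  m_6 = 11*2 - 6 = 16, d_6 = (267 - 16^2)/11 = 11/11 = 1, a_6 = floor((16 + 16)/1) = 32.
  m_7 = 1*32 - 16 = 16, d_7 = (267 - 16^2)/1 = 11/1 = 11: (m_7, d_7) = (m_1, d_1) = (16, 11), so from here the quotients repeat a_1, ..., a_6; the period length is 6.
Hence the expansion of sqrt(267) is a_0 = 16 followed by the repeating block 2, 1, 15, 1, 2, 32 (period 6).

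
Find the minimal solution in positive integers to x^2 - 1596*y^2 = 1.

First expand sqrt(1596) as a continued fraction. With x_i = (sqrt(1596) + m_i)/d_i and (m_0, d_0) = (0, 1): a_0 = floor(sqrt(1596)) = 39, since 39^2 = 1521 <= 1596 < 1600 = 40^2.
Iterate m_{i+1} = d_i*a_i - m_i, d_{i+1} = (1596 - m_{i+1}^2)/d_i, a_{i+1} = floor((a_0 + m_{i+1})/d_{i+1}):
  m_1 = 1*39 - 0 = 39, d_1 = (1596 - 39^2)/1 = 75/1 = 75, a_1 = floor((39 + 39)/75) = 1.
  m_2 = 75*1 - 39 = 36, d_2 = (1596 - 36^2)/75 = 300/75 = 4, a_2 = floor((39 + 36)/4) = 18.
  m_3 = 4*18 - 36 = 36, d_3 = (1596 - 36^2)/4 = 300/4 = 75, a_3 = floor((39 + 36)/75) = 1.
  m_4 = 75*1 - 36 = 39, d_4 = (1596 - 39^2)/75 = 75/75 = 1, a_4 = floor((39 + 39)/1) = 78.
  m_5 = 1*78 - 39 = 39, d_5 = (1596 - 39^2)/1 = 75/1 = 75: (m_5, d_5) = (m_1, d_1) = (39, 75), so from here the quotients repeat a_1, ..., a_4; the period length is 4.
So sqrt(1596) = [39; (1, 18, 1, 78)] with period length k = 4.
k is even, so the fundamental solution of x^2 - 1596y^2 = 1 is (p_{k-1}, q_{k-1}) = (p_3, q_3); compute convergents through index 3.
Convergents (p_i = a_i*p_{i-1} + p_{i-2}, q_i = a_i*q_{i-1} + q_{i-2} with p_{-2}=0, p_{-1}=1, q_{-2}=1, q_{-1}=0):
  i=0: a_0=39, p_0 = 39*1 + 0 = 39, q_0 = 39*0 + 1 = 1.
  i=1: a_1=1, p_1 = 1*39 + 1 = 40, q_1 = 1*1 + 0 = 1.
  i=2: a_2=18, p_2 = 18*40 + 39 = 759, q_2 = 18*1 + 1 = 19.
  i=3: a_3=1, p_3 = 1*759 + 40 = 799, q_3 = 1*19 + 1 = 20.
Check: 799^2 - 1596*20^2 = 638401 - 638400 = 1, so (x, y) = (799, 20) solves the equation, and by the theorem it is the least positive solution.

(x, y) = (799, 20)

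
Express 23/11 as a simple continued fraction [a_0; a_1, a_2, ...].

Run the Euclidean algorithm on 23 and 11; the successive quotients are the partial quotients a_0, a_1, ... (each step inverts the fractional part left over by the previous one):
  23 = 2*11 + 1, so a_0 = 2.
  11 = 11*1 + 0, so a_1 = 11.
The remainder reaches 0 after 2 divisions, so the expansion has 2 partial quotients, read off in order.

[2; 11]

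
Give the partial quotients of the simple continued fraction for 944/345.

[2; 1, 2, 1, 3, 1, 3, 1, 3]

Run the Euclidean algorithm on 944 and 345; the successive quotients are the partial quotients a_0, a_1, ... (each step inverts the fractional part left over by the previous one):
  944 = 2*345 + 254, so a_0 = 2.
  345 = 1*254 + 91, so a_1 = 1.
  254 = 2*91 + 72, so a_2 = 2.
  91 = 1*72 + 19, so a_3 = 1.
  72 = 3*19 + 15, so a_4 = 3.
  19 = 1*15 + 4, so a_5 = 1.
  15 = 3*4 + 3, so a_6 = 3.
  4 = 1*3 + 1, so a_7 = 1.
  3 = 3*1 + 0, so a_8 = 3.
The remainder reaches 0 after 9 divisions, so the expansion has 9 partial quotients, read off in order.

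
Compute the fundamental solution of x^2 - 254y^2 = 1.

(x, y) = (255, 16)

First expand sqrt(254) as a continued fraction. With x_i = (sqrt(254) + m_i)/d_i and (m_0, d_0) = (0, 1): a_0 = floor(sqrt(254)) = 15, since 15^2 = 225 <= 254 < 256 = 16^2.
Iterate m_{i+1} = d_i*a_i - m_i, d_{i+1} = (254 - m_{i+1}^2)/d_i, a_{i+1} = floor((a_0 + m_{i+1})/d_{i+1}):
  m_1 = 1*15 - 0 = 15, d_1 = (254 - 15^2)/1 = 29/1 = 29, a_1 = floor((15 + 15)/29) = 1.
  m_2 = 29*1 - 15 = 14, d_2 = (254 - 14^2)/29 = 58/29 = 2, a_2 = floor((15 + 14)/2) = 14.
  m_3 = 2*14 - 14 = 14, d_3 = (254 - 14^2)/2 = 58/2 = 29, a_3 = floor((15 + 14)/29) = 1.
  m_4 = 29*1 - 14 = 15, d_4 = (254 - 15^2)/29 = 29/29 = 1, a_4 = floor((15 + 15)/1) = 30.
  m_5 = 1*30 - 15 = 15, d_5 = (254 - 15^2)/1 = 29/1 = 29: (m_5, d_5) = (m_1, d_1) = (15, 29), so from here the quotients repeat a_1, ..., a_4; the period length is 4.
So sqrt(254) = [15; (1, 14, 1, 30)] with period length k = 4.
k is even, so the fundamental solution of x^2 - 254y^2 = 1 is (p_{k-1}, q_{k-1}) = (p_3, q_3); compute convergents through index 3.
Convergents (p_i = a_i*p_{i-1} + p_{i-2}, q_i = a_i*q_{i-1} + q_{i-2} with p_{-2}=0, p_{-1}=1, q_{-2}=1, q_{-1}=0):
  i=0: a_0=15, p_0 = 15*1 + 0 = 15, q_0 = 15*0 + 1 = 1.
  i=1: a_1=1, p_1 = 1*15 + 1 = 16, q_1 = 1*1 + 0 = 1.
  i=2: a_2=14, p_2 = 14*16 + 15 = 239, q_2 = 14*1 + 1 = 15.
  i=3: a_3=1, p_3 = 1*239 + 16 = 255, q_3 = 1*15 + 1 = 16.
Check: 255^2 - 254*16^2 = 65025 - 65024 = 1, so (x, y) = (255, 16) solves the equation, and by the theorem it is the least positive solution.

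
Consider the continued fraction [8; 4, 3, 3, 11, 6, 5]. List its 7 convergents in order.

8/1, 33/4, 107/13, 354/43, 4001/486, 24360/2959, 125801/15281

Using the convergent recurrence p_i = a_i*p_{i-1} + p_{i-2}, q_i = a_i*q_{i-1} + q_{i-2} with p_{-2}=0, p_{-1}=1, q_{-2}=1, q_{-1}=0:
  i=0: a_0=8, p_0 = 8*1 + 0 = 8, q_0 = 8*0 + 1 = 1.
  i=1: a_1=4, p_1 = 4*8 + 1 = 33, q_1 = 4*1 + 0 = 4.
  i=2: a_2=3, p_2 = 3*33 + 8 = 107, q_2 = 3*4 + 1 = 13.
  i=3: a_3=3, p_3 = 3*107 + 33 = 354, q_3 = 3*13 + 4 = 43.
  i=4: a_4=11, p_4 = 11*354 + 107 = 4001, q_4 = 11*43 + 13 = 486.
  i=5: a_5=6, p_5 = 6*4001 + 354 = 24360, q_5 = 6*486 + 43 = 2959.
  i=6: a_6=5, p_6 = 5*24360 + 4001 = 125801, q_6 = 5*2959 + 486 = 15281.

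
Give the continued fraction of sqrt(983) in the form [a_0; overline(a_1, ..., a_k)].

[31; overline(2, 1, 5, 31, 5, 1, 2, 62)]

Write x_i = (sqrt(983) + m_i)/d_i with (m_0, d_0) = (0, 1). a_0 = floor(sqrt(983)) = 31, since 31^2 = 961 <= 983 < 1024 = 32^2.
Iterate m_{i+1} = d_i*a_i - m_i, d_{i+1} = (983 - m_{i+1}^2)/d_i, a_{i+1} = floor((a_0 + m_{i+1})/d_{i+1}):
  m_1 = 1*31 - 0 = 31, d_1 = (983 - 31^2)/1 = 22/1 = 22, a_1 = floor((31 + 31)/22) = 2.
  m_2 = 22*2 - 31 = 13, d_2 = (983 - 13^2)/22 = 814/22 = 37, a_2 = floor((31 + 13)/37) = 1.
  m_3 = 37*1 - 13 = 24, d_3 = (983 - 24^2)/37 = 407/37 = 11, a_3 = floor((31 + 24)/11) = 5.
  m_4 = 11*5 - 24 = 31, d_4 = (983 - 31^2)/11 = 22/11 = 2, a_4 = floor((31 + 31)/2) = 31.
  m_5 = 2*31 - 31 = 31, d_5 = (983 - 31^2)/2 = 22/2 = 11, a_5 = floor((31 + 31)/11) = 5.
  m_6 = 11*5 - 31 = 24, d_6 = (983 - 24^2)/11 = 407/11 = 37, a_6 = floor((31 + 24)/37) = 1.
  m_7 = 37*1 - 24 = 13, d_7 = (983 - 13^2)/37 = 814/37 = 22, a_7 = floor((31 + 13)/22) = 2.
  m_8 = 22*2 - 13 = 31, d_8 = (983 - 31^2)/22 = 22/22 = 1, a_8 = floor((31 + 31)/1) = 62.
  m_9 = 1*62 - 31 = 31, d_9 = (983 - 31^2)/1 = 22/1 = 22: (m_9, d_9) = (m_1, d_1) = (31, 22), so from here the quotients repeat a_1, ..., a_8; the period length is 8.
Hence the expansion of sqrt(983) is a_0 = 31 followed by the repeating block 2, 1, 5, 31, 5, 1, 2, 62 (period 8).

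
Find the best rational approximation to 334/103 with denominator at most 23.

68/21

Expand x = 334/103 as a continued fraction with the Euclidean algorithm:
  334 = 3*103 + 25, so a_0 = 3.
  103 = 4*25 + 3, so a_1 = 4.
  25 = 8*3 + 1, so a_2 = 8.
  3 = 3*1 + 0, so a_3 = 3.
so x = [3; 4, 8, 3].
Convergents (p_i = a_i*p_{i-1} + p_{i-2}, q_i = a_i*q_{i-1} + q_{i-2} with p_{-2}=0, p_{-1}=1, q_{-2}=1, q_{-1}=0), until the denominator exceeds 23:
  i=0: a_0=3, p_0 = 3*1 + 0 = 3, q_0 = 3*0 + 1 = 1.
  i=1: a_1=4, p_1 = 4*3 + 1 = 13, q_1 = 4*1 + 0 = 4.
  i=2: a_2=8, p_2 = 8*13 + 3 = 107, q_2 = 8*4 + 1 = 33.
q_2 = 33 > 23, so the last convergent with denominator <= 23 is p_1/q_1 = 13/4.
The closest fraction with denominator <= 23 is either p_1/q_1 or the intermediate fraction (k*p_1 + p_0)/(k*q_1 + q_0) with the largest k >= 1 whose denominator stays <= 23; these approach x as k grows, and every other convergent or intermediate fraction in range is farther away.
Largest k: floor((23 - q_0)/q_1) = floor((23 - 1)/4) = 5.
That gives (5*13 + 3)/(5*4 + 1) = 68/21.
Compare the errors: |x - 13/4| = |334*4 - 13*103|/(103*4) = 3/412, and |x - 68/21| = |334*21 - 68*103|/(103*21) = 10/2163.
Cross-multiplying, 10*412 = 4120 < 6489 = 3*2163, so 10/2163 is smaller: the intermediate fraction 68/21 is closer to x than 13/4.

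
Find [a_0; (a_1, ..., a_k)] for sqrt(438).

Write x_i = (sqrt(438) + m_i)/d_i with (m_0, d_0) = (0, 1). a_0 = floor(sqrt(438)) = 20, since 20^2 = 400 <= 438 < 441 = 21^2.
Iterate m_{i+1} = d_i*a_i - m_i, d_{i+1} = (438 - m_{i+1}^2)/d_i, a_{i+1} = floor((a_0 + m_{i+1})/d_{i+1}):
  m_1 = 1*20 - 0 = 20, d_1 = (438 - 20^2)/1 = 38/1 = 38, a_1 = floor((20 + 20)/38) = 1.
  m_2 = 38*1 - 20 = 18, d_2 = (438 - 18^2)/38 = 114/38 = 3, a_2 = floor((20 + 18)/3) = 12.
  m_3 = 3*12 - 18 = 18, d_3 = (438 - 18^2)/3 = 114/3 = 38, a_3 = floor((20 + 18)/38) = 1.
  m_4 = 38*1 - 18 = 20, d_4 = (438 - 20^2)/38 = 38/38 = 1, a_4 = floor((20 + 20)/1) = 40.
  m_5 = 1*40 - 20 = 20, d_5 = (438 - 20^2)/1 = 38/1 = 38: (m_5, d_5) = (m_1, d_1) = (20, 38), so from here the quotients repeat a_1, ..., a_4; the period length is 4.
Hence the expansion of sqrt(438) is a_0 = 20 followed by the repeating block 1, 12, 1, 40 (period 4).

[20; (1, 12, 1, 40)]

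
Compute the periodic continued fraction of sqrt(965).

[31; (15, 1, 1, 15, 62)]

Write x_i = (sqrt(965) + m_i)/d_i with (m_0, d_0) = (0, 1). a_0 = floor(sqrt(965)) = 31, since 31^2 = 961 <= 965 < 1024 = 32^2.
Iterate m_{i+1} = d_i*a_i - m_i, d_{i+1} = (965 - m_{i+1}^2)/d_i, a_{i+1} = floor((a_0 + m_{i+1})/d_{i+1}):
  m_1 = 1*31 - 0 = 31, d_1 = (965 - 31^2)/1 = 4/1 = 4, a_1 = floor((31 + 31)/4) = 15.
  m_2 = 4*15 - 31 = 29, d_2 = (965 - 29^2)/4 = 124/4 = 31, a_2 = floor((31 + 29)/31) = 1.
  m_3 = 31*1 - 29 = 2, d_3 = (965 - 2^2)/31 = 961/31 = 31, a_3 = floor((31 + 2)/31) = 1.
  m_4 = 31*1 - 2 = 29, d_4 = (965 - 29^2)/31 = 124/31 = 4, a_4 = floor((31 + 29)/4) = 15.
  m_5 = 4*15 - 29 = 31, d_5 = (965 - 31^2)/4 = 4/4 = 1, a_5 = floor((31 + 31)/1) = 62.
  m_6 = 1*62 - 31 = 31, d_6 = (965 - 31^2)/1 = 4/1 = 4: (m_6, d_6) = (m_1, d_1) = (31, 4), so from here the quotients repeat a_1, ..., a_5; the period length is 5.
Hence the expansion of sqrt(965) is a_0 = 31 followed by the repeating block 15, 1, 1, 15, 62 (period 5).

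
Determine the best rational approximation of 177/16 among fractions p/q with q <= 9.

100/9

Expand x = 177/16 as a continued fraction with the Euclidean algorithm:
  177 = 11*16 + 1, so a_0 = 11.
  16 = 16*1 + 0, so a_1 = 16.
so x = [11; 16].
Convergents (p_i = a_i*p_{i-1} + p_{i-2}, q_i = a_i*q_{i-1} + q_{i-2} with p_{-2}=0, p_{-1}=1, q_{-2}=1, q_{-1}=0), until the denominator exceeds 9:
  i=0: a_0=11, p_0 = 11*1 + 0 = 11, q_0 = 11*0 + 1 = 1.
  i=1: a_1=16, p_1 = 16*11 + 1 = 177, q_1 = 16*1 + 0 = 16.
q_1 = 16 > 9, so the last convergent with denominator <= 9 is p_0/q_0 = 11/1.
The closest fraction with denominator <= 9 is either p_0/q_0 or the intermediate fraction (k*p_0 + p_{-1})/(k*q_0 + q_{-1}) with the largest k >= 1 whose denominator stays <= 9; these approach x as k grows, and every other convergent or intermediate fraction in range is farther away.
Largest k: floor((9 - q_{-1})/q_0) = floor((9 - 0)/1) = 9 (using the seeds p_{-1} = 1, q_{-1} = 0).
That gives (9*11 + 1)/(9*1 + 0) = 100/9.
Compare the errors: |x - 11/1| = |177*1 - 11*16|/(16*1) = 1/16, and |x - 100/9| = |177*9 - 100*16|/(16*9) = 7/144.
Cross-multiplying, 7*16 = 112 < 144 = 1*144, so 7/144 is smaller: the intermediate fraction 100/9 is closer to x than 11/1.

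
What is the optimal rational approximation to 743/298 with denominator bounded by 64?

157/63

Expand x = 743/298 as a continued fraction with the Euclidean algorithm:
  743 = 2*298 + 147, so a_0 = 2.
  298 = 2*147 + 4, so a_1 = 2.
  147 = 36*4 + 3, so a_2 = 36.
  4 = 1*3 + 1, so a_3 = 1.
  3 = 3*1 + 0, so a_4 = 3.
so x = [2; 2, 36, 1, 3].
Convergents (p_i = a_i*p_{i-1} + p_{i-2}, q_i = a_i*q_{i-1} + q_{i-2} with p_{-2}=0, p_{-1}=1, q_{-2}=1, q_{-1}=0), until the denominator exceeds 64:
  i=0: a_0=2, p_0 = 2*1 + 0 = 2, q_0 = 2*0 + 1 = 1.
  i=1: a_1=2, p_1 = 2*2 + 1 = 5, q_1 = 2*1 + 0 = 2.
  i=2: a_2=36, p_2 = 36*5 + 2 = 182, q_2 = 36*2 + 1 = 73.
q_2 = 73 > 64, so the last convergent with denominator <= 64 is p_1/q_1 = 5/2.
The closest fraction with denominator <= 64 is either p_1/q_1 or the intermediate fraction (k*p_1 + p_0)/(k*q_1 + q_0) with the largest k >= 1 whose denominator stays <= 64; these approach x as k grows, and every other convergent or intermediate fraction in range is farther away.
Largest k: floor((64 - q_0)/q_1) = floor((64 - 1)/2) = 31.
That gives (31*5 + 2)/(31*2 + 1) = 157/63.
Compare the errors: |x - 5/2| = |743*2 - 5*298|/(298*2) = 4/596, and |x - 157/63| = |743*63 - 157*298|/(298*63) = 23/18774.
Cross-multiplying, 23*596 = 13708 < 75096 = 4*18774, so 23/18774 is smaller: the intermediate fraction 157/63 is closer to x than 5/2.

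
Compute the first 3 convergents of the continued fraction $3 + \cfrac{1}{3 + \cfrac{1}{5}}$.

3/1, 10/3, 53/16

Using the convergent recurrence p_i = a_i*p_{i-1} + p_{i-2}, q_i = a_i*q_{i-1} + q_{i-2} with p_{-2}=0, p_{-1}=1, q_{-2}=1, q_{-1}=0:
  i=0: a_0=3, p_0 = 3*1 + 0 = 3, q_0 = 3*0 + 1 = 1.
  i=1: a_1=3, p_1 = 3*3 + 1 = 10, q_1 = 3*1 + 0 = 3.
  i=2: a_2=5, p_2 = 5*10 + 3 = 53, q_2 = 5*3 + 1 = 16.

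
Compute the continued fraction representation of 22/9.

Run the Euclidean algorithm on 22 and 9; the successive quotients are the partial quotients a_0, a_1, ... (each step inverts the fractional part left over by the previous one):
  22 = 2*9 + 4, so a_0 = 2.
  9 = 2*4 + 1, so a_1 = 2.
  4 = 4*1 + 0, so a_2 = 4.
The remainder reaches 0 after 3 divisions, so the expansion has 3 partial quotients, read off in order.

[2; 2, 4]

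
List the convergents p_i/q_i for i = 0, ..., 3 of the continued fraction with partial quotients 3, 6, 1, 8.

3/1, 19/6, 22/7, 195/62

Using the convergent recurrence p_i = a_i*p_{i-1} + p_{i-2}, q_i = a_i*q_{i-1} + q_{i-2} with p_{-2}=0, p_{-1}=1, q_{-2}=1, q_{-1}=0:
  i=0: a_0=3, p_0 = 3*1 + 0 = 3, q_0 = 3*0 + 1 = 1.
  i=1: a_1=6, p_1 = 6*3 + 1 = 19, q_1 = 6*1 + 0 = 6.
  i=2: a_2=1, p_2 = 1*19 + 3 = 22, q_2 = 1*6 + 1 = 7.
  i=3: a_3=8, p_3 = 8*22 + 19 = 195, q_3 = 8*7 + 6 = 62.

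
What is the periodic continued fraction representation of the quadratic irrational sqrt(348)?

Write x_i = (sqrt(348) + m_i)/d_i with (m_0, d_0) = (0, 1). a_0 = floor(sqrt(348)) = 18, since 18^2 = 324 <= 348 < 361 = 19^2.
Iterate m_{i+1} = d_i*a_i - m_i, d_{i+1} = (348 - m_{i+1}^2)/d_i, a_{i+1} = floor((a_0 + m_{i+1})/d_{i+1}):
  m_1 = 1*18 - 0 = 18, d_1 = (348 - 18^2)/1 = 24/1 = 24, a_1 = floor((18 + 18)/24) = 1.
  m_2 = 24*1 - 18 = 6, d_2 = (348 - 6^2)/24 = 312/24 = 13, a_2 = floor((18 + 6)/13) = 1.
  m_3 = 13*1 - 6 = 7, d_3 = (348 - 7^2)/13 = 299/13 = 23, a_3 = floor((18 + 7)/23) = 1.
  m_4 = 23*1 - 7 = 16, d_4 = (348 - 16^2)/23 = 92/23 = 4, a_4 = floor((18 + 16)/4) = 8.
  m_5 = 4*8 - 16 = 16, d_5 = (348 - 16^2)/4 = 92/4 = 23, a_5 = floor((18 + 16)/23) = 1.
  m_6 = 23*1 - 16 = 7, d_6 = (348 - 7^2)/23 = 299/23 = 13, a_6 = floor((18 + 7)/13) = 1.
  m_7 = 13*1 - 7 = 6, d_7 = (348 - 6^2)/13 = 312/13 = 24, a_7 = floor((18 + 6)/24) = 1.
  m_8 = 24*1 - 6 = 18, d_8 = (348 - 18^2)/24 = 24/24 = 1, a_8 = floor((18 + 18)/1) = 36.
  m_9 = 1*36 - 18 = 18, d_9 = (348 - 18^2)/1 = 24/1 = 24: (m_9, d_9) = (m_1, d_1) = (18, 24), so from here the quotients repeat a_1, ..., a_8; the period length is 8.
Hence the expansion of sqrt(348) is a_0 = 18 followed by the repeating block 1, 1, 1, 8, 1, 1, 1, 36 (period 8).

[18; (1, 1, 1, 8, 1, 1, 1, 36)]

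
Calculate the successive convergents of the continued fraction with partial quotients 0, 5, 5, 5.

Using the convergent recurrence p_i = a_i*p_{i-1} + p_{i-2}, q_i = a_i*q_{i-1} + q_{i-2} with p_{-2}=0, p_{-1}=1, q_{-2}=1, q_{-1}=0:
  i=0: a_0=0, p_0 = 0*1 + 0 = 0, q_0 = 0*0 + 1 = 1.
  i=1: a_1=5, p_1 = 5*0 + 1 = 1, q_1 = 5*1 + 0 = 5.
  i=2: a_2=5, p_2 = 5*1 + 0 = 5, q_2 = 5*5 + 1 = 26.
  i=3: a_3=5, p_3 = 5*5 + 1 = 26, q_3 = 5*26 + 5 = 135.

0/1, 1/5, 5/26, 26/135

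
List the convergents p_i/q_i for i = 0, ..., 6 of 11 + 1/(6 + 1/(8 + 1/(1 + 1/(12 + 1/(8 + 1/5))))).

11/1, 67/6, 547/49, 614/55, 7915/709, 63934/5727, 327585/29344

Using the convergent recurrence p_i = a_i*p_{i-1} + p_{i-2}, q_i = a_i*q_{i-1} + q_{i-2} with p_{-2}=0, p_{-1}=1, q_{-2}=1, q_{-1}=0:
  i=0: a_0=11, p_0 = 11*1 + 0 = 11, q_0 = 11*0 + 1 = 1.
  i=1: a_1=6, p_1 = 6*11 + 1 = 67, q_1 = 6*1 + 0 = 6.
  i=2: a_2=8, p_2 = 8*67 + 11 = 547, q_2 = 8*6 + 1 = 49.
  i=3: a_3=1, p_3 = 1*547 + 67 = 614, q_3 = 1*49 + 6 = 55.
  i=4: a_4=12, p_4 = 12*614 + 547 = 7915, q_4 = 12*55 + 49 = 709.
  i=5: a_5=8, p_5 = 8*7915 + 614 = 63934, q_5 = 8*709 + 55 = 5727.
  i=6: a_6=5, p_6 = 5*63934 + 7915 = 327585, q_6 = 5*5727 + 709 = 29344.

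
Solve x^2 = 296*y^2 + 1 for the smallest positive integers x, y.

First expand sqrt(296) as a continued fraction. With x_i = (sqrt(296) + m_i)/d_i and (m_0, d_0) = (0, 1): a_0 = floor(sqrt(296)) = 17, since 17^2 = 289 <= 296 < 324 = 18^2.
Iterate m_{i+1} = d_i*a_i - m_i, d_{i+1} = (296 - m_{i+1}^2)/d_i, a_{i+1} = floor((a_0 + m_{i+1})/d_{i+1}):
  m_1 = 1*17 - 0 = 17, d_1 = (296 - 17^2)/1 = 7/1 = 7, a_1 = floor((17 + 17)/7) = 4.
  m_2 = 7*4 - 17 = 11, d_2 = (296 - 11^2)/7 = 175/7 = 25, a_2 = floor((17 + 11)/25) = 1.
  m_3 = 25*1 - 11 = 14, d_3 = (296 - 14^2)/25 = 100/25 = 4, a_3 = floor((17 + 14)/4) = 7.
  m_4 = 4*7 - 14 = 14, d_4 = (296 - 14^2)/4 = 100/4 = 25, a_4 = floor((17 + 14)/25) = 1.
  m_5 = 25*1 - 14 = 11, d_5 = (296 - 11^2)/25 = 175/25 = 7, a_5 = floor((17 + 11)/7) = 4.
  m_6 = 7*4 - 11 = 17, d_6 = (296 - 17^2)/7 = 7/7 = 1, a_6 = floor((17 + 17)/1) = 34.
  m_7 = 1*34 - 17 = 17, d_7 = (296 - 17^2)/1 = 7/1 = 7: (m_7, d_7) = (m_1, d_1) = (17, 7), so from here the quotients repeat a_1, ..., a_6; the period length is 6.
So sqrt(296) = [17; (4, 1, 7, 1, 4, 34)] with period length k = 6.
k is even, so the fundamental solution of x^2 - 296y^2 = 1 is (p_{k-1}, q_{k-1}) = (p_5, q_5); compute convergents through index 5.
Convergents (p_i = a_i*p_{i-1} + p_{i-2}, q_i = a_i*q_{i-1} + q_{i-2} with p_{-2}=0, p_{-1}=1, q_{-2}=1, q_{-1}=0):
  i=0: a_0=17, p_0 = 17*1 + 0 = 17, q_0 = 17*0 + 1 = 1.
  i=1: a_1=4, p_1 = 4*17 + 1 = 69, q_1 = 4*1 + 0 = 4.
  i=2: a_2=1, p_2 = 1*69 + 17 = 86, q_2 = 1*4 + 1 = 5.
  i=3: a_3=7, p_3 = 7*86 + 69 = 671, q_3 = 7*5 + 4 = 39.
  i=4: a_4=1, p_4 = 1*671 + 86 = 757, q_4 = 1*39 + 5 = 44.
  i=5: a_5=4, p_5 = 4*757 + 671 = 3699, q_5 = 4*44 + 39 = 215.
Check: 3699^2 - 296*215^2 = 13682601 - 13682600 = 1, so (x, y) = (3699, 215) solves the equation, and by the theorem it is the least positive solution.

(x, y) = (3699, 215)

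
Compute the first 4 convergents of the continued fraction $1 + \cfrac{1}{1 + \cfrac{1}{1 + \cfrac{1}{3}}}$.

Using the convergent recurrence p_i = a_i*p_{i-1} + p_{i-2}, q_i = a_i*q_{i-1} + q_{i-2} with p_{-2}=0, p_{-1}=1, q_{-2}=1, q_{-1}=0:
  i=0: a_0=1, p_0 = 1*1 + 0 = 1, q_0 = 1*0 + 1 = 1.
  i=1: a_1=1, p_1 = 1*1 + 1 = 2, q_1 = 1*1 + 0 = 1.
  i=2: a_2=1, p_2 = 1*2 + 1 = 3, q_2 = 1*1 + 1 = 2.
  i=3: a_3=3, p_3 = 3*3 + 2 = 11, q_3 = 3*2 + 1 = 7.

1/1, 2/1, 3/2, 11/7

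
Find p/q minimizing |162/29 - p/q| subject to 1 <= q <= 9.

28/5

Expand x = 162/29 as a continued fraction with the Euclidean algorithm:
  162 = 5*29 + 17, so a_0 = 5.
  29 = 1*17 + 12, so a_1 = 1.
  17 = 1*12 + 5, so a_2 = 1.
  12 = 2*5 + 2, so a_3 = 2.
  5 = 2*2 + 1, so a_4 = 2.
  2 = 2*1 + 0, so a_5 = 2.
so x = [5; 1, 1, 2, 2, 2].
Convergents (p_i = a_i*p_{i-1} + p_{i-2}, q_i = a_i*q_{i-1} + q_{i-2} with p_{-2}=0, p_{-1}=1, q_{-2}=1, q_{-1}=0), until the denominator exceeds 9:
  i=0: a_0=5, p_0 = 5*1 + 0 = 5, q_0 = 5*0 + 1 = 1.
  i=1: a_1=1, p_1 = 1*5 + 1 = 6, q_1 = 1*1 + 0 = 1.
  i=2: a_2=1, p_2 = 1*6 + 5 = 11, q_2 = 1*1 + 1 = 2.
  i=3: a_3=2, p_3 = 2*11 + 6 = 28, q_3 = 2*2 + 1 = 5.
  i=4: a_4=2, p_4 = 2*28 + 11 = 67, q_4 = 2*5 + 2 = 12.
q_4 = 12 > 9, so the last convergent with denominator <= 9 is p_3/q_3 = 28/5.
The closest fraction with denominator <= 9 is either p_3/q_3 or the intermediate fraction (k*p_3 + p_2)/(k*q_3 + q_2) with the largest k >= 1 whose denominator stays <= 9; these approach x as k grows, and every other convergent or intermediate fraction in range is farther away.
Largest k: floor((9 - q_2)/q_3) = floor((9 - 2)/5) = 1.
That gives (1*28 + 11)/(1*5 + 2) = 39/7.
Compare the errors: |x - 28/5| = |162*5 - 28*29|/(29*5) = 2/145, and |x - 39/7| = |162*7 - 39*29|/(29*7) = 3/203.
Cross-multiplying, 2*203 = 406 < 435 = 3*145, so 2/145 is smaller: the convergent 28/5 is closer to x than 39/7.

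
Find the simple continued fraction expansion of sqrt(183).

[13; (1, 1, 8, 1, 1, 26)]

Write x_i = (sqrt(183) + m_i)/d_i with (m_0, d_0) = (0, 1). a_0 = floor(sqrt(183)) = 13, since 13^2 = 169 <= 183 < 196 = 14^2.
Iterate m_{i+1} = d_i*a_i - m_i, d_{i+1} = (183 - m_{i+1}^2)/d_i, a_{i+1} = floor((a_0 + m_{i+1})/d_{i+1}):
  m_1 = 1*13 - 0 = 13, d_1 = (183 - 13^2)/1 = 14/1 = 14, a_1 = floor((13 + 13)/14) = 1.
  m_2 = 14*1 - 13 = 1, d_2 = (183 - 1^2)/14 = 182/14 = 13, a_2 = floor((13 + 1)/13) = 1.
  m_3 = 13*1 - 1 = 12, d_3 = (183 - 12^2)/13 = 39/13 = 3, a_3 = floor((13 + 12)/3) = 8.
  m_4 = 3*8 - 12 = 12, d_4 = (183 - 12^2)/3 = 39/3 = 13, a_4 = floor((13 + 12)/13) = 1.
  m_5 = 13*1 - 12 = 1, d_5 = (183 - 1^2)/13 = 182/13 = 14, a_5 = floor((13 + 1)/14) = 1.
  m_6 = 14*1 - 1 = 13, d_6 = (183 - 13^2)/14 = 14/14 = 1, a_6 = floor((13 + 13)/1) = 26.
  m_7 = 1*26 - 13 = 13, d_7 = (183 - 13^2)/1 = 14/1 = 14: (m_7, d_7) = (m_1, d_1) = (13, 14), so from here the quotients repeat a_1, ..., a_6; the period length is 6.
Hence the expansion of sqrt(183) is a_0 = 13 followed by the repeating block 1, 1, 8, 1, 1, 26 (period 6).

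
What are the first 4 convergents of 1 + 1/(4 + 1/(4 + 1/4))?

Using the convergent recurrence p_i = a_i*p_{i-1} + p_{i-2}, q_i = a_i*q_{i-1} + q_{i-2} with p_{-2}=0, p_{-1}=1, q_{-2}=1, q_{-1}=0:
  i=0: a_0=1, p_0 = 1*1 + 0 = 1, q_0 = 1*0 + 1 = 1.
  i=1: a_1=4, p_1 = 4*1 + 1 = 5, q_1 = 4*1 + 0 = 4.
  i=2: a_2=4, p_2 = 4*5 + 1 = 21, q_2 = 4*4 + 1 = 17.
  i=3: a_3=4, p_3 = 4*21 + 5 = 89, q_3 = 4*17 + 4 = 72.

1/1, 5/4, 21/17, 89/72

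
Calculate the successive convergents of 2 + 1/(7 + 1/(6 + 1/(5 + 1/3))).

2/1, 15/7, 92/43, 475/222, 1517/709

Using the convergent recurrence p_i = a_i*p_{i-1} + p_{i-2}, q_i = a_i*q_{i-1} + q_{i-2} with p_{-2}=0, p_{-1}=1, q_{-2}=1, q_{-1}=0:
  i=0: a_0=2, p_0 = 2*1 + 0 = 2, q_0 = 2*0 + 1 = 1.
  i=1: a_1=7, p_1 = 7*2 + 1 = 15, q_1 = 7*1 + 0 = 7.
  i=2: a_2=6, p_2 = 6*15 + 2 = 92, q_2 = 6*7 + 1 = 43.
  i=3: a_3=5, p_3 = 5*92 + 15 = 475, q_3 = 5*43 + 7 = 222.
  i=4: a_4=3, p_4 = 3*475 + 92 = 1517, q_4 = 3*222 + 43 = 709.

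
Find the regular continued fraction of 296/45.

Run the Euclidean algorithm on 296 and 45; the successive quotients are the partial quotients a_0, a_1, ... (each step inverts the fractional part left over by the previous one):
  296 = 6*45 + 26, so a_0 = 6.
  45 = 1*26 + 19, so a_1 = 1.
  26 = 1*19 + 7, so a_2 = 1.
  19 = 2*7 + 5, so a_3 = 2.
  7 = 1*5 + 2, so a_4 = 1.
  5 = 2*2 + 1, so a_5 = 2.
  2 = 2*1 + 0, so a_6 = 2.
The remainder reaches 0 after 7 divisions, so the expansion has 7 partial quotients, read off in order.

[6; 1, 1, 2, 1, 2, 2]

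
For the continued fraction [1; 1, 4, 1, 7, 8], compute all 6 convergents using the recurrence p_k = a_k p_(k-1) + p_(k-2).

Using the convergent recurrence p_i = a_i*p_{i-1} + p_{i-2}, q_i = a_i*q_{i-1} + q_{i-2} with p_{-2}=0, p_{-1}=1, q_{-2}=1, q_{-1}=0:
  i=0: a_0=1, p_0 = 1*1 + 0 = 1, q_0 = 1*0 + 1 = 1.
  i=1: a_1=1, p_1 = 1*1 + 1 = 2, q_1 = 1*1 + 0 = 1.
  i=2: a_2=4, p_2 = 4*2 + 1 = 9, q_2 = 4*1 + 1 = 5.
  i=3: a_3=1, p_3 = 1*9 + 2 = 11, q_3 = 1*5 + 1 = 6.
  i=4: a_4=7, p_4 = 7*11 + 9 = 86, q_4 = 7*6 + 5 = 47.
  i=5: a_5=8, p_5 = 8*86 + 11 = 699, q_5 = 8*47 + 6 = 382.

1/1, 2/1, 9/5, 11/6, 86/47, 699/382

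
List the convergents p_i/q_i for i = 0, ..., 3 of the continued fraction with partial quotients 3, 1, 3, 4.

Using the convergent recurrence p_i = a_i*p_{i-1} + p_{i-2}, q_i = a_i*q_{i-1} + q_{i-2} with p_{-2}=0, p_{-1}=1, q_{-2}=1, q_{-1}=0:
  i=0: a_0=3, p_0 = 3*1 + 0 = 3, q_0 = 3*0 + 1 = 1.
  i=1: a_1=1, p_1 = 1*3 + 1 = 4, q_1 = 1*1 + 0 = 1.
  i=2: a_2=3, p_2 = 3*4 + 3 = 15, q_2 = 3*1 + 1 = 4.
  i=3: a_3=4, p_3 = 4*15 + 4 = 64, q_3 = 4*4 + 1 = 17.

3/1, 4/1, 15/4, 64/17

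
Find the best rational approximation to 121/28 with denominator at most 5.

13/3

Expand x = 121/28 as a continued fraction with the Euclidean algorithm:
  121 = 4*28 + 9, so a_0 = 4.
  28 = 3*9 + 1, so a_1 = 3.
  9 = 9*1 + 0, so a_2 = 9.
so x = [4; 3, 9].
Convergents (p_i = a_i*p_{i-1} + p_{i-2}, q_i = a_i*q_{i-1} + q_{i-2} with p_{-2}=0, p_{-1}=1, q_{-2}=1, q_{-1}=0), until the denominator exceeds 5:
  i=0: a_0=4, p_0 = 4*1 + 0 = 4, q_0 = 4*0 + 1 = 1.
  i=1: a_1=3, p_1 = 3*4 + 1 = 13, q_1 = 3*1 + 0 = 3.
  i=2: a_2=9, p_2 = 9*13 + 4 = 121, q_2 = 9*3 + 1 = 28.
q_2 = 28 > 5, so the last convergent with denominator <= 5 is p_1/q_1 = 13/3.
The closest fraction with denominator <= 5 is either p_1/q_1 or the intermediate fraction (k*p_1 + p_0)/(k*q_1 + q_0) with the largest k >= 1 whose denominator stays <= 5; these approach x as k grows, and every other convergent or intermediate fraction in range is farther away.
Largest k: floor((5 - q_0)/q_1) = floor((5 - 1)/3) = 1.
That gives (1*13 + 4)/(1*3 + 1) = 17/4.
Compare the errors: |x - 13/3| = |121*3 - 13*28|/(28*3) = 1/84, and |x - 17/4| = |121*4 - 17*28|/(28*4) = 8/112.
Cross-multiplying, 1*112 = 112 < 672 = 8*84, so 1/84 is smaller: the convergent 13/3 is closer to x than 17/4.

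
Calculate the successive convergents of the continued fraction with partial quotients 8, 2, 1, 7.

Using the convergent recurrence p_i = a_i*p_{i-1} + p_{i-2}, q_i = a_i*q_{i-1} + q_{i-2} with p_{-2}=0, p_{-1}=1, q_{-2}=1, q_{-1}=0:
  i=0: a_0=8, p_0 = 8*1 + 0 = 8, q_0 = 8*0 + 1 = 1.
  i=1: a_1=2, p_1 = 2*8 + 1 = 17, q_1 = 2*1 + 0 = 2.
  i=2: a_2=1, p_2 = 1*17 + 8 = 25, q_2 = 1*2 + 1 = 3.
  i=3: a_3=7, p_3 = 7*25 + 17 = 192, q_3 = 7*3 + 2 = 23.

8/1, 17/2, 25/3, 192/23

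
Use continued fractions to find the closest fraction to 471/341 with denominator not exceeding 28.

29/21

Expand x = 471/341 as a continued fraction with the Euclidean algorithm:
  471 = 1*341 + 130, so a_0 = 1.
  341 = 2*130 + 81, so a_1 = 2.
  130 = 1*81 + 49, so a_2 = 1.
  81 = 1*49 + 32, so a_3 = 1.
  49 = 1*32 + 17, so a_4 = 1.
  32 = 1*17 + 15, so a_5 = 1.
  17 = 1*15 + 2, so a_6 = 1.
  15 = 7*2 + 1, so a_7 = 7.
  2 = 2*1 + 0, so a_8 = 2.
so x = [1; 2, 1, 1, 1, 1, 1, 7, 2].
Convergents (p_i = a_i*p_{i-1} + p_{i-2}, q_i = a_i*q_{i-1} + q_{i-2} with p_{-2}=0, p_{-1}=1, q_{-2}=1, q_{-1}=0), until the denominator exceeds 28:
  i=0: a_0=1, p_0 = 1*1 + 0 = 1, q_0 = 1*0 + 1 = 1.
  i=1: a_1=2, p_1 = 2*1 + 1 = 3, q_1 = 2*1 + 0 = 2.
  i=2: a_2=1, p_2 = 1*3 + 1 = 4, q_2 = 1*2 + 1 = 3.
  i=3: a_3=1, p_3 = 1*4 + 3 = 7, q_3 = 1*3 + 2 = 5.
  i=4: a_4=1, p_4 = 1*7 + 4 = 11, q_4 = 1*5 + 3 = 8.
  i=5: a_5=1, p_5 = 1*11 + 7 = 18, q_5 = 1*8 + 5 = 13.
  i=6: a_6=1, p_6 = 1*18 + 11 = 29, q_6 = 1*13 + 8 = 21.
  i=7: a_7=7, p_7 = 7*29 + 18 = 221, q_7 = 7*21 + 13 = 160.
q_7 = 160 > 28, so the last convergent with denominator <= 28 is p_6/q_6 = 29/21.
The closest fraction with denominator <= 28 is either p_6/q_6 or the intermediate fraction (k*p_6 + p_5)/(k*q_6 + q_5) with the largest k >= 1 whose denominator stays <= 28; these approach x as k grows, and every other convergent or intermediate fraction in range is farther away.
Largest k: floor((28 - q_5)/q_6) = floor((28 - 13)/21) = 0.
Since k = 0, no intermediate fraction beyond p_6/q_6 has denominator <= 28, so the convergent 29/21 is the closest (its error is |471*21 - 29*341|/(341*21) = 2/7161).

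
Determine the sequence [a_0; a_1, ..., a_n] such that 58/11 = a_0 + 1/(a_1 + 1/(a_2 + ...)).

[5; 3, 1, 2]

Run the Euclidean algorithm on 58 and 11; the successive quotients are the partial quotients a_0, a_1, ... (each step inverts the fractional part left over by the previous one):
  58 = 5*11 + 3, so a_0 = 5.
  11 = 3*3 + 2, so a_1 = 3.
  3 = 1*2 + 1, so a_2 = 1.
  2 = 2*1 + 0, so a_3 = 2.
The remainder reaches 0 after 4 divisions, so the expansion has 4 partial quotients, read off in order.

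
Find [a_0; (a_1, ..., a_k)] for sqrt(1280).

[35; (1, 3, 2, 17, 2, 3, 1, 70)]

Write x_i = (sqrt(1280) + m_i)/d_i with (m_0, d_0) = (0, 1). a_0 = floor(sqrt(1280)) = 35, since 35^2 = 1225 <= 1280 < 1296 = 36^2.
Iterate m_{i+1} = d_i*a_i - m_i, d_{i+1} = (1280 - m_{i+1}^2)/d_i, a_{i+1} = floor((a_0 + m_{i+1})/d_{i+1}):
  m_1 = 1*35 - 0 = 35, d_1 = (1280 - 35^2)/1 = 55/1 = 55, a_1 = floor((35 + 35)/55) = 1.
  m_2 = 55*1 - 35 = 20, d_2 = (1280 - 20^2)/55 = 880/55 = 16, a_2 = floor((35 + 20)/16) = 3.
  m_3 = 16*3 - 20 = 28, d_3 = (1280 - 28^2)/16 = 496/16 = 31, a_3 = floor((35 + 28)/31) = 2.
  m_4 = 31*2 - 28 = 34, d_4 = (1280 - 34^2)/31 = 124/31 = 4, a_4 = floor((35 + 34)/4) = 17.
  m_5 = 4*17 - 34 = 34, d_5 = (1280 - 34^2)/4 = 124/4 = 31, a_5 = floor((35 + 34)/31) = 2.
  m_6 = 31*2 - 34 = 28, d_6 = (1280 - 28^2)/31 = 496/31 = 16, a_6 = floor((35 + 28)/16) = 3.
  m_7 = 16*3 - 28 = 20, d_7 = (1280 - 20^2)/16 = 880/16 = 55, a_7 = floor((35 + 20)/55) = 1.
  m_8 = 55*1 - 20 = 35, d_8 = (1280 - 35^2)/55 = 55/55 = 1, a_8 = floor((35 + 35)/1) = 70.
  m_9 = 1*70 - 35 = 35, d_9 = (1280 - 35^2)/1 = 55/1 = 55: (m_9, d_9) = (m_1, d_1) = (35, 55), so from here the quotients repeat a_1, ..., a_8; the period length is 8.
Hence the expansion of sqrt(1280) is a_0 = 35 followed by the repeating block 1, 3, 2, 17, 2, 3, 1, 70 (period 8).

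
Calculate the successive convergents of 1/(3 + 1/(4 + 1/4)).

Using the convergent recurrence p_i = a_i*p_{i-1} + p_{i-2}, q_i = a_i*q_{i-1} + q_{i-2} with p_{-2}=0, p_{-1}=1, q_{-2}=1, q_{-1}=0:
  i=0: a_0=0, p_0 = 0*1 + 0 = 0, q_0 = 0*0 + 1 = 1.
  i=1: a_1=3, p_1 = 3*0 + 1 = 1, q_1 = 3*1 + 0 = 3.
  i=2: a_2=4, p_2 = 4*1 + 0 = 4, q_2 = 4*3 + 1 = 13.
  i=3: a_3=4, p_3 = 4*4 + 1 = 17, q_3 = 4*13 + 3 = 55.

0/1, 1/3, 4/13, 17/55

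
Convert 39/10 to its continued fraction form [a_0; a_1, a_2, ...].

[3; 1, 9]

Run the Euclidean algorithm on 39 and 10; the successive quotients are the partial quotients a_0, a_1, ... (each step inverts the fractional part left over by the previous one):
  39 = 3*10 + 9, so a_0 = 3.
  10 = 1*9 + 1, so a_1 = 1.
  9 = 9*1 + 0, so a_2 = 9.
The remainder reaches 0 after 3 divisions, so the expansion has 3 partial quotients, read off in order.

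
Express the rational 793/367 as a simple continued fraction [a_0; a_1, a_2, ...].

Run the Euclidean algorithm on 793 and 367; the successive quotients are the partial quotients a_0, a_1, ... (each step inverts the fractional part left over by the previous one):
  793 = 2*367 + 59, so a_0 = 2.
  367 = 6*59 + 13, so a_1 = 6.
  59 = 4*13 + 7, so a_2 = 4.
  13 = 1*7 + 6, so a_3 = 1.
  7 = 1*6 + 1, so a_4 = 1.
  6 = 6*1 + 0, so a_5 = 6.
The remainder reaches 0 after 6 divisions, so the expansion has 6 partial quotients, read off in order.

[2; 6, 4, 1, 1, 6]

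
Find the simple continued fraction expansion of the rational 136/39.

Run the Euclidean algorithm on 136 and 39; the successive quotients are the partial quotients a_0, a_1, ... (each step inverts the fractional part left over by the previous one):
  136 = 3*39 + 19, so a_0 = 3.
  39 = 2*19 + 1, so a_1 = 2.
  19 = 19*1 + 0, so a_2 = 19.
The remainder reaches 0 after 3 divisions, so the expansion has 3 partial quotients, read off in order.

[3; 2, 19]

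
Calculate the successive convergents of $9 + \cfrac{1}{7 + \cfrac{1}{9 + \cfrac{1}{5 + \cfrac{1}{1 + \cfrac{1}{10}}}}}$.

Using the convergent recurrence p_i = a_i*p_{i-1} + p_{i-2}, q_i = a_i*q_{i-1} + q_{i-2} with p_{-2}=0, p_{-1}=1, q_{-2}=1, q_{-1}=0:
  i=0: a_0=9, p_0 = 9*1 + 0 = 9, q_0 = 9*0 + 1 = 1.
  i=1: a_1=7, p_1 = 7*9 + 1 = 64, q_1 = 7*1 + 0 = 7.
  i=2: a_2=9, p_2 = 9*64 + 9 = 585, q_2 = 9*7 + 1 = 64.
  i=3: a_3=5, p_3 = 5*585 + 64 = 2989, q_3 = 5*64 + 7 = 327.
  i=4: a_4=1, p_4 = 1*2989 + 585 = 3574, q_4 = 1*327 + 64 = 391.
  i=5: a_5=10, p_5 = 10*3574 + 2989 = 38729, q_5 = 10*391 + 327 = 4237.

9/1, 64/7, 585/64, 2989/327, 3574/391, 38729/4237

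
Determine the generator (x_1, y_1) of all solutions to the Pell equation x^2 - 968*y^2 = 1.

(x, y) = (19601, 630)

First expand sqrt(968) as a continued fraction. With x_i = (sqrt(968) + m_i)/d_i and (m_0, d_0) = (0, 1): a_0 = floor(sqrt(968)) = 31, since 31^2 = 961 <= 968 < 1024 = 32^2.
Iterate m_{i+1} = d_i*a_i - m_i, d_{i+1} = (968 - m_{i+1}^2)/d_i, a_{i+1} = floor((a_0 + m_{i+1})/d_{i+1}):
  m_1 = 1*31 - 0 = 31, d_1 = (968 - 31^2)/1 = 7/1 = 7, a_1 = floor((31 + 31)/7) = 8.
  m_2 = 7*8 - 31 = 25, d_2 = (968 - 25^2)/7 = 343/7 = 49, a_2 = floor((31 + 25)/49) = 1.
  m_3 = 49*1 - 25 = 24, d_3 = (968 - 24^2)/49 = 392/49 = 8, a_3 = floor((31 + 24)/8) = 6.
  m_4 = 8*6 - 24 = 24, d_4 = (968 - 24^2)/8 = 392/8 = 49, a_4 = floor((31 + 24)/49) = 1.
  m_5 = 49*1 - 24 = 25, d_5 = (968 - 25^2)/49 = 343/49 = 7, a_5 = floor((31 + 25)/7) = 8.
  m_6 = 7*8 - 25 = 31, d_6 = (968 - 31^2)/7 = 7/7 = 1, a_6 = floor((31 + 31)/1) = 62.
  m_7 = 1*62 - 31 = 31, d_7 = (968 - 31^2)/1 = 7/1 = 7: (m_7, d_7) = (m_1, d_1) = (31, 7), so from here the quotients repeat a_1, ..., a_6; the period length is 6.
So sqrt(968) = [31; (8, 1, 6, 1, 8, 62)] with period length k = 6.
k is even, so the fundamental solution of x^2 - 968y^2 = 1 is (p_{k-1}, q_{k-1}) = (p_5, q_5); compute convergents through index 5.
Convergents (p_i = a_i*p_{i-1} + p_{i-2}, q_i = a_i*q_{i-1} + q_{i-2} with p_{-2}=0, p_{-1}=1, q_{-2}=1, q_{-1}=0):
  i=0: a_0=31, p_0 = 31*1 + 0 = 31, q_0 = 31*0 + 1 = 1.
  i=1: a_1=8, p_1 = 8*31 + 1 = 249, q_1 = 8*1 + 0 = 8.
  i=2: a_2=1, p_2 = 1*249 + 31 = 280, q_2 = 1*8 + 1 = 9.
  i=3: a_3=6, p_3 = 6*280 + 249 = 1929, q_3 = 6*9 + 8 = 62.
  i=4: a_4=1, p_4 = 1*1929 + 280 = 2209, q_4 = 1*62 + 9 = 71.
  i=5: a_5=8, p_5 = 8*2209 + 1929 = 19601, q_5 = 8*71 + 62 = 630.
Check: 19601^2 - 968*630^2 = 384199201 - 384199200 = 1, so (x, y) = (19601, 630) solves the equation, and by the theorem it is the least positive solution.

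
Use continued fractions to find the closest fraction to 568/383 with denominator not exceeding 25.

37/25

Expand x = 568/383 as a continued fraction with the Euclidean algorithm:
  568 = 1*383 + 185, so a_0 = 1.
  383 = 2*185 + 13, so a_1 = 2.
  185 = 14*13 + 3, so a_2 = 14.
  13 = 4*3 + 1, so a_3 = 4.
  3 = 3*1 + 0, so a_4 = 3.
so x = [1; 2, 14, 4, 3].
Convergents (p_i = a_i*p_{i-1} + p_{i-2}, q_i = a_i*q_{i-1} + q_{i-2} with p_{-2}=0, p_{-1}=1, q_{-2}=1, q_{-1}=0), until the denominator exceeds 25:
  i=0: a_0=1, p_0 = 1*1 + 0 = 1, q_0 = 1*0 + 1 = 1.
  i=1: a_1=2, p_1 = 2*1 + 1 = 3, q_1 = 2*1 + 0 = 2.
  i=2: a_2=14, p_2 = 14*3 + 1 = 43, q_2 = 14*2 + 1 = 29.
q_2 = 29 > 25, so the last convergent with denominator <= 25 is p_1/q_1 = 3/2.
The closest fraction with denominator <= 25 is either p_1/q_1 or the intermediate fraction (k*p_1 + p_0)/(k*q_1 + q_0) with the largest k >= 1 whose denominator stays <= 25; these approach x as k grows, and every other convergent or intermediate fraction in range is farther away.
Largest k: floor((25 - q_0)/q_1) = floor((25 - 1)/2) = 12.
That gives (12*3 + 1)/(12*2 + 1) = 37/25.
Compare the errors: |x - 3/2| = |568*2 - 3*383|/(383*2) = 13/766, and |x - 37/25| = |568*25 - 37*383|/(383*25) = 29/9575.
Cross-multiplying, 29*766 = 22214 < 124475 = 13*9575, so 29/9575 is smaller: the intermediate fraction 37/25 is closer to x than 3/2.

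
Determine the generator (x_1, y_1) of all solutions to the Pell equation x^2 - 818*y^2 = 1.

(x, y) = (40899, 1430)

First expand sqrt(818) as a continued fraction. With x_i = (sqrt(818) + m_i)/d_i and (m_0, d_0) = (0, 1): a_0 = floor(sqrt(818)) = 28, since 28^2 = 784 <= 818 < 841 = 29^2.
Iterate m_{i+1} = d_i*a_i - m_i, d_{i+1} = (818 - m_{i+1}^2)/d_i, a_{i+1} = floor((a_0 + m_{i+1})/d_{i+1}):
  m_1 = 1*28 - 0 = 28, d_1 = (818 - 28^2)/1 = 34/1 = 34, a_1 = floor((28 + 28)/34) = 1.
  m_2 = 34*1 - 28 = 6, d_2 = (818 - 6^2)/34 = 782/34 = 23, a_2 = floor((28 + 6)/23) = 1.
  m_3 = 23*1 - 6 = 17, d_3 = (818 - 17^2)/23 = 529/23 = 23, a_3 = floor((28 + 17)/23) = 1.
  m_4 = 23*1 - 17 = 6, d_4 = (818 - 6^2)/23 = 782/23 = 34, a_4 = floor((28 + 6)/34) = 1.
  m_5 = 34*1 - 6 = 28, d_5 = (818 - 28^2)/34 = 34/34 = 1, a_5 = floor((28 + 28)/1) = 56.
  m_6 = 1*56 - 28 = 28, d_6 = (818 - 28^2)/1 = 34/1 = 34: (m_6, d_6) = (m_1, d_1) = (28, 34), so from here the quotients repeat a_1, ..., a_5; the period length is 5.
So sqrt(818) = [28; (1, 1, 1, 1, 56)] with period length k = 5.
k is odd, so (p_{k-1}, q_{k-1}) only solves x^2 - 818y^2 = -1 and the fundamental solution of x^2 - 818y^2 = 1 is (p_{2k-1}, q_{2k-1}) = (p_9, q_9); compute convergents through index 9, running through the period twice.
Convergents (p_i = a_i*p_{i-1} + p_{i-2}, q_i = a_i*q_{i-1} + q_{i-2} with p_{-2}=0, p_{-1}=1, q_{-2}=1, q_{-1}=0):
  i=0: a_0=28, p_0 = 28*1 + 0 = 28, q_0 = 28*0 + 1 = 1.
  i=1: a_1=1, p_1 = 1*28 + 1 = 29, q_1 = 1*1 + 0 = 1.
  i=2: a_2=1, p_2 = 1*29 + 28 = 57, q_2 = 1*1 + 1 = 2.
  i=3: a_3=1, p_3 = 1*57 + 29 = 86, q_3 = 1*2 + 1 = 3.
  i=4: a_4=1, p_4 = 1*86 + 57 = 143, q_4 = 1*3 + 2 = 5.
  i=5: a_5=56, p_5 = 56*143 + 86 = 8094, q_5 = 56*5 + 3 = 283.
  i=6: a_6=1, p_6 = 1*8094 + 143 = 8237, q_6 = 1*283 + 5 = 288.
  i=7: a_7=1, p_7 = 1*8237 + 8094 = 16331, q_7 = 1*288 + 283 = 571.
  i=8: a_8=1, p_8 = 1*16331 + 8237 = 24568, q_8 = 1*571 + 288 = 859.
  i=9: a_9=1, p_9 = 1*24568 + 16331 = 40899, q_9 = 1*859 + 571 = 1430.
Indeed p_4^2 - 818*q_4^2 = 20449 - 20450 = -1, not +1.
Check: 40899^2 - 818*1430^2 = 1672728201 - 1672728200 = 1, so (x, y) = (40899, 1430) solves the equation, and by the theorem it is the least positive solution.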